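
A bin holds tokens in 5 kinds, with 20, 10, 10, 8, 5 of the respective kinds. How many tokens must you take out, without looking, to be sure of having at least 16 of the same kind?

49

In the worst case you take as many as possible of each kind without reaching 16: 15 + 10 + 10 + 8 + 5 = 48.
The next one must give 16 of some kind, so 48 + 1 = 49.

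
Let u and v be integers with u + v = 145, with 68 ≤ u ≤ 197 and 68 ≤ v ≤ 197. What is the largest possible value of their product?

uv = u(145 − u) is maximized when u is as near 145/2 as the bounds allow.
Taking u = 72 and v = 73 (both in [68, 197]) gives uv = 5256.

5256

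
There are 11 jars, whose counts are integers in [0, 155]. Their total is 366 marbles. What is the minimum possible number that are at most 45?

4

If only k of them are at most 45, the other 11 − k are at least 46, so the total is at least (11 − k)·46 + k·0.
This is ≤ 366, so (11 − k)·46 + 0k ≤ 366, which gives k ≥ 4.
Exactly 4 works: 4 values at 0 and 7 at 46 total 322; raise one of the low values by 44 (still ≤ 45) to hit 366.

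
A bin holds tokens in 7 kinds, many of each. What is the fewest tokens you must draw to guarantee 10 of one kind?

In the worst case you draw 9 of each of the 7 kinds: 7 × 9 = 63.
One more forces 10 of some kind, so 63 + 1 = 64.

64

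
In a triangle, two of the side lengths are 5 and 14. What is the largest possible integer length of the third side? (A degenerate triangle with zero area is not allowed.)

The third side must be less than 5 + 14 = 19.
The largest integer below 19 is 18.

18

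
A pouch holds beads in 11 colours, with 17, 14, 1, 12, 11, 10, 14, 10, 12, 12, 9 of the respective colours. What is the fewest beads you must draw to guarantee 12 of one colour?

108

In the worst case you take as many as possible of each colour without reaching 12: 11 + 11 + 1 + 11 + 11 + 10 + 11 + 10 + 11 + 11 + 9 = 107.
The next one must give 12 of some colour, so 107 + 1 = 108.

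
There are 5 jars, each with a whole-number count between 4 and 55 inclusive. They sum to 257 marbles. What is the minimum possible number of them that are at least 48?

If only k of them are at least 48, the other 5 − k are at most 47, so the total is at most k·55 + (5 − k)·47.
This must reach 257, so k·55 + (5 − k)·47 ≥ 257, giving k ≥ 3.
Exactly 3 works: 3 values at 55 and 2 at 47 total 259; lower one of the high values by 2 (still ≥ 48) to hit 257.

3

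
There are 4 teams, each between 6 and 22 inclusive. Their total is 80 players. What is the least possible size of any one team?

Minimizing one value means maximizing the remaining 3.
The other 3 contribute at most 3 × 22 = 66, leaving at least 80 − 66 = 14.
Since 14 ≥ 6, this is achievable: one at 14 and 3 at 22.

14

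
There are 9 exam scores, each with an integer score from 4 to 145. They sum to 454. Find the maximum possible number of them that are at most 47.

8

Each value at 47 or below falls at least 145 − 47 = 98 short of the ceiling 145.
The ceiling total is 9 × 145 = 1305, and we need 454, so at most ⌊(1305 − 454)/98⌋ = 8 can be that low.
k = 8 is achieved by 8 values at 47 and 1 at 145, total 521; lower one of the 145's by 67 (still > 47) to reach 454.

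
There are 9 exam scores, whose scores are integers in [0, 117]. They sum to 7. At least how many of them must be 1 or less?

Let j be the number exceeding 1. Then the total is ≥ 2·j + 0·(9 − j) = 0 + 2j.
So 2j ≤ 7 and j ≤ 3; hence at least 9 − 3 = 6 are ≤ 1.
Exactly 6 works: 6 values at 0 and 3 at 2 total 6; raise one of the low values by 1 (still ≤ 1) to hit 7.

6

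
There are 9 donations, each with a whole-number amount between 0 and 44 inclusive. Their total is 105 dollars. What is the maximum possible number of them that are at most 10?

Each value at 10 or below falls at least 44 − 10 = 34 short of the ceiling 44.
The ceiling total is 9 × 44 = 396, and we need 105, so at most ⌊(396 − 105)/34⌋ = 8 can be that low.
k = 8 is achieved by 8 values at 10 and 1 at 44, total 124; lower one of the 44's by 19 (still > 10) to reach 105.

8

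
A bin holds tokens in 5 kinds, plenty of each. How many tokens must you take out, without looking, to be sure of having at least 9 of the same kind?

You could draw 8 of every kind without reaching 9 of any — 40 in all.
One more forces 9 of some kind, so 40 + 1 = 41.

41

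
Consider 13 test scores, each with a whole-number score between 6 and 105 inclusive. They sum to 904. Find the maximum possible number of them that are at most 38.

6

Suppose k of them are at most 38. Those contribute at most 38 each and the rest at most 105 each.
So the total is at most 38k + 105(13 − k) = 1365 − 67k. This must still be ≥ 904, so k ≤ 6.
k = 6 is achieved by 6 values at 38 and 7 at 105, total 963; lower one of the 105's by 59 (still > 38) to reach 904.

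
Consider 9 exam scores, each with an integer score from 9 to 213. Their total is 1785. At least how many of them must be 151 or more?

7

Each value short of 151 is at most 150, costing at least 213 − 150 = 63 against the maximum total of 1917.
We can afford to lose at most 1917 − 1785 = 132, so at most ⌊132/63⌋ = 2 fall short, and at least 7 are ≥ 151.
Exactly 7 works: 7 values at 213 and 2 at 150 total 1791; lower one of the high values by 6 (still ≥ 151) to hit 1785.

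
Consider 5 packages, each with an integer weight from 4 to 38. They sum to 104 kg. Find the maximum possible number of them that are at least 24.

4

If k of the values are ≥ 24, the total is ≥ 24k + 4(5 − k).
Setting 24k + 4(5 − k) ≤ 104 gives 20k ≤ 84, so k ≤ 4.
k = 4 is achieved by 4 values at 24 and 1 at 4, total 100; add 4 to one value (staying below 24) to reach 104.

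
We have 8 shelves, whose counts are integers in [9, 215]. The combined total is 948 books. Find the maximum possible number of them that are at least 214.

4

With k values at 214 or above and the rest at least 9, the sum is at least 72 + 205k.
Since the sum is 948, we need 205k ≤ 876, i.e. k ≤ 4.
k = 4 is achieved by 4 values at 214 and 4 at 9, total 892; add 56 to one value (staying below 214) to reach 948.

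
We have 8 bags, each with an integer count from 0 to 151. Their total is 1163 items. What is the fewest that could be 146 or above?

If only k of them are at least 146, the other 8 − k are at most 145, so the total is at most k·151 + (8 − k)·145.
This must reach 1163, so k·151 + (8 − k)·145 ≥ 1163, giving k ≥ 1.
Exactly 1 works: 1 value at 151 and 7 at 145 total 1166; lower one of the high values by 3 (still ≥ 146) to hit 1163.

1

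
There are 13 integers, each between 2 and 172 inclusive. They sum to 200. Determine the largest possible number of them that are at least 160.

1

Suppose k of them are at least 160. Those contribute at least 160 each and the other 13 − k at least 2 each.
So the total is at least 160k + 2(13 − k) = 26 + 158k. This must be ≤ 200, giving k ≤ 1.
k = 1 is achieved by 1 value at 160 and 12 at 2, total 184; add 16 to one value (staying below 160) to reach 200.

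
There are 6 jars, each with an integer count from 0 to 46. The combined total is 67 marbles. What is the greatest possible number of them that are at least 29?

If k of the values are ≥ 29, the total is ≥ 29k + 0(6 − k).
Setting 29k + 0(6 − k) ≤ 67 gives 29k ≤ 67, so k ≤ 2.
k = 2 is achieved by 2 values at 29 and 4 at 0, total 58; add 9 to one value (staying below 29) to reach 67.

2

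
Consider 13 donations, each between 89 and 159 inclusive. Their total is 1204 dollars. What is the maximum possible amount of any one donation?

Maximizing one value means minimizing the remaining 12.
The other 12 contribute at least 12 × 89 = 1068, leaving at most 1204 − 1068 = 136.
Since 136 ≤ 159, this is achievable: one at 136 and 12 at 89.

136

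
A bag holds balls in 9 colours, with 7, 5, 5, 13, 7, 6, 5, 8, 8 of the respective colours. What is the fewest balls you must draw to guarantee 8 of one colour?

57

In the worst case you take as many as possible of each colour without reaching 8: 7 + 5 + 5 + 7 + 7 + 6 + 5 + 7 + 7 = 56.
The next one must give 8 of some colour, so 56 + 1 = 57.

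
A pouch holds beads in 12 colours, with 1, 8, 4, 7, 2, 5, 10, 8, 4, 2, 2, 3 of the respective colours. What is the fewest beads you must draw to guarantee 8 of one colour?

52

In the worst case you take as many as possible of each colour without reaching 8: 1 + 7 + 4 + 7 + 2 + 5 + 7 + 7 + 4 + 2 + 2 + 3 = 51.
The next one must give 8 of some colour, so 51 + 1 = 52.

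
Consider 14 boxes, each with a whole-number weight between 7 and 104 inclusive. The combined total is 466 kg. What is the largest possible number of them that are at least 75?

5

If k of the values are ≥ 75, the total is ≥ 75k + 7(14 − k).
Setting 75k + 7(14 − k) ≤ 466 gives 68k ≤ 368, so k ≤ 5.
k = 5 is achieved by 5 values at 75 and 9 at 7, total 438; add 28 to one value (staying below 75) to reach 466.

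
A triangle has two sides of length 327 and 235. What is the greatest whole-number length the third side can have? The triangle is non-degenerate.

561

The third side must be less than 327 + 235 = 562.
The largest integer below 562 is 561.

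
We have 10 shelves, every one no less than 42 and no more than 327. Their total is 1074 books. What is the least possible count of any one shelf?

Minimizing one value means maximizing the remaining 9.
The other 9 can take up 9 × 327 = 2943 ≥ 1074 − 42, so one shelf can sit at its floor of 42.
Achievable: one at 42 and the other 9 totalling 1032, which fits since 9 × 42 ≤ 1032 ≤ 9 × 327.

42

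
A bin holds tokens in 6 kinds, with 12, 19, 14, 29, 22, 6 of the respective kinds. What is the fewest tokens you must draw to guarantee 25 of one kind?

98

In the worst case you take as many as possible of each kind without reaching 25: 12 + 19 + 14 + 24 + 22 + 6 = 97.
The next one must give 25 of some kind, so 97 + 1 = 98.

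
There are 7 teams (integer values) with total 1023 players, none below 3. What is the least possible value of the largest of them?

The average is 1023/7 > 146, so not all 7 can be 146 or less; the largest is ≥ 147.
Taking 6 copies of 146 and 1 copy of 147 gives exactly 1023, so 147 is attained.

147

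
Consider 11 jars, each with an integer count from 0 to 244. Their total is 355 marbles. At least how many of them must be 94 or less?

Each value above 94 is at least 95, contributing at least 95 − 0 = 95 above the floor 0.
The sum exceeds the floor total 0 by 355, so at most ⌊355/95⌋ = 3 exceed 94, and at least 8 are ≤ 94.
Exactly 8 works: 8 values at 0 and 3 at 95 total 285; raise one of the low values by 70 (still ≤ 94) to hit 355.

8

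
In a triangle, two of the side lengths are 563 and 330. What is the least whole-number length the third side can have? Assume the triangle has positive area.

The third side must exceed |563 − 330| = 233.
The smallest integer above 233 is 234.

234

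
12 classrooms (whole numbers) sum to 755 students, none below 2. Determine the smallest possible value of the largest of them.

63

Some value must be at least ⌈755/12⌉ = 63, since 12 × 62 = 744 < 755.
Equality holds with 11 values of 63 and 1 value of 62.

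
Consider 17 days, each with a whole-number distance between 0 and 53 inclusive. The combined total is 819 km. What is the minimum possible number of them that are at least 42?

11

If only k of them are at least 42, the other 17 − k are at most 41, so the total is at most k·53 + (17 − k)·41.
This must reach 819, so k·53 + (17 − k)·41 ≥ 819, giving k ≥ 11.
Exactly 11 works: 11 values at 53 and 6 at 41 total 829; lower one of the high values by 10 (still ≥ 42) to hit 819.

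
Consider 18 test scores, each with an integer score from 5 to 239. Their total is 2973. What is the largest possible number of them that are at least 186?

Suppose k of them are at least 186. Those contribute at least 186 each and the other 18 − k at least 5 each.
So the total is at least 186k + 5(18 − k) = 90 + 181k. This must be ≤ 2973, giving k ≤ 15.
k = 15 is achieved by 15 values at 186 and 3 at 5, total 2805; add 168 to one value (staying below 186) to reach 2973.

15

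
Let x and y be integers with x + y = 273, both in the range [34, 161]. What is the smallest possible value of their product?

18032

Since x + y is fixed, pushing one of them to its bound minimizes the product.
The extreme feasible split is x = 112, y = 161, giving xy = 18032.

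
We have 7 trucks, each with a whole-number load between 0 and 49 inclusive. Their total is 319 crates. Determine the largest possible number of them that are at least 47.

If k of the values are ≥ 47, the total is ≥ 47k + 0(7 − k).
Setting 47k + 0(7 − k) ≤ 319 gives 47k ≤ 319, so k ≤ 6.
k = 6 is achieved by 6 values at 47 and 1 at 0, total 282; add 37 to one value (staying below 47) to reach 319.

6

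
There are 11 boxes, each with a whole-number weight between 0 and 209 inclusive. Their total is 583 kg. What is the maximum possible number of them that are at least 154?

3

Suppose k of them are at least 154. Those contribute at least 154 each and the other 11 − k at least 0 each.
So the total is at least 154k + 0(11 − k) = 0 + 154k. This must be ≤ 583, giving k ≤ 3.
k = 3 is achieved by 3 values at 154 and 8 at 0, total 462; add 121 to one value (staying below 154) to reach 583.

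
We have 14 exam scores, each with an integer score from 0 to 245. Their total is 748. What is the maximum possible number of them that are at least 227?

If k of the values are ≥ 227, the total is ≥ 227k + 0(14 − k).
Setting 227k + 0(14 − k) ≤ 748 gives 227k ≤ 748, so k ≤ 3.
k = 3 is achieved by 3 values at 227 and 11 at 0, total 681; add 67 to one value (staying below 227) to reach 748.

3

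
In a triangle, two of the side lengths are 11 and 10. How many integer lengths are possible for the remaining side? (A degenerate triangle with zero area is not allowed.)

The triangle inequality gives |11 − 10| < c < 11 + 10, i.e. 1 < c < 21.
So c can be any integer from 2 to 20: 19 values.

19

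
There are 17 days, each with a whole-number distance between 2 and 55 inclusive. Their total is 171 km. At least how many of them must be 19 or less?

Let j be the number exceeding 19. Then the total is ≥ 20·j + 2·(17 − j) = 34 + 18j.
So 18j ≤ 137 and j ≤ 7; hence at least 17 − 7 = 10 are ≤ 19.
Exactly 10 works: 10 values at 2 and 7 at 20 total 160; raise one of the low values by 11 (still ≤ 19) to hit 171.

10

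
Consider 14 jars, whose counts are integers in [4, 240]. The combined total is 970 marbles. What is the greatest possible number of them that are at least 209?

4

With k values at 209 or above and the rest at least 4, the sum is at least 56 + 205k.
Since the sum is 970, we need 205k ≤ 914, i.e. k ≤ 4.
k = 4 is achieved by 4 values at 209 and 10 at 4, total 876; add 94 to one value (staying below 209) to reach 970.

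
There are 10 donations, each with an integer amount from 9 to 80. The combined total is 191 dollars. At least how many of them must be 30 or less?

6

Each value above 30 is at least 31, contributing at least 31 − 9 = 22 above the floor 9.
The sum exceeds the floor total 90 by 101, so at most ⌊101/22⌋ = 4 exceed 30, and at least 6 are ≤ 30.
Exactly 6 works: 6 values at 9 and 4 at 31 total 178; raise one of the low values by 13 (still ≤ 30) to hit 191.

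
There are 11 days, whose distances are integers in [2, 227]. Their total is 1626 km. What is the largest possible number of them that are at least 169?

9

Suppose k of them are at least 169. Those contribute at least 169 each and the other 11 − k at least 2 each.
So the total is at least 169k + 2(11 − k) = 22 + 167k. This must be ≤ 1626, giving k ≤ 9.
k = 9 is achieved by 9 values at 169 and 2 at 2, total 1525; add 101 to one value (staying below 169) to reach 1626.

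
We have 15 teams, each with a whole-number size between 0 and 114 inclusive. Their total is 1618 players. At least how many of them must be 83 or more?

If only k of them are at least 83, the other 15 − k are at most 82, so the total is at most k·114 + (15 − k)·82.
This must reach 1618, so k·114 + (15 − k)·82 ≥ 1618, giving k ≥ 13.
Exactly 13 works: 13 values at 114 and 2 at 82 total 1646; lower one of the high values by 28 (still ≥ 83) to hit 1618.

13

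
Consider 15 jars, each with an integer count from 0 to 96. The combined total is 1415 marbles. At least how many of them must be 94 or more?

Each value short of 94 is at most 93, costing at least 96 − 93 = 3 against the maximum total of 1440.
We can afford to lose at most 1440 − 1415 = 25, so at most ⌊25/3⌋ = 8 fall short, and at least 7 are ≥ 94.
Exactly 7 works: 7 values at 96 and 8 at 93 total 1416; lower one of the high values by 1 (still ≥ 94) to hit 1415.

7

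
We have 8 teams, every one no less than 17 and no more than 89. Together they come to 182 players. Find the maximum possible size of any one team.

63

Maximizing one value means minimizing the remaining 7.
The other 7 contribute at least 7 × 17 = 119, leaving at most 182 − 119 = 63.
Since 63 ≤ 89, this is achievable: one at 63 and 7 at 17.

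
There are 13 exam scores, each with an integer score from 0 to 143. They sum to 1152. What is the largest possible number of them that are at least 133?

With k values at 133 or above and the rest at least 0, the sum is at least 0 + 133k.
Since the sum is 1152, we need 133k ≤ 1152, i.e. k ≤ 8.
k = 8 is achieved by 8 values at 133 and 5 at 0, total 1064; add 88 to one value (staying below 133) to reach 1152.

8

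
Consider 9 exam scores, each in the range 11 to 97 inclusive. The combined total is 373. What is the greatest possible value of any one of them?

97

Maximizing one value means minimizing the remaining 8.
The other 8 contribute at least 8 × 11 = 88, leaving at most 373 − 88 = 285.
But each score is capped at 97, so the maximum is 97.
Achievable: one at 97 and the other 8 totalling 276, which fits since 8 × 11 ≤ 276 ≤ 8 × 97.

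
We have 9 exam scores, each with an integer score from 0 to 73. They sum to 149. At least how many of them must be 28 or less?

4

Each value above 28 is at least 29, contributing at least 29 − 0 = 29 above the floor 0.
The sum exceeds the floor total 0 by 149, so at most ⌊149/29⌋ = 5 exceed 28, and at least 4 are ≤ 28.
Exactly 4 works: 4 values at 0 and 5 at 29 total 145; raise one of the low values by 4 (still ≤ 28) to hit 149.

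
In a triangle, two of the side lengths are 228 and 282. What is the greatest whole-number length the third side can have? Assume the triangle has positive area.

The third side must be less than 228 + 282 = 510.
The largest integer below 510 is 509.

509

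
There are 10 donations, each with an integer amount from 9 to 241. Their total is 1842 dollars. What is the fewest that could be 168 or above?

If only k of them are at least 168, the other 10 − k are at most 167, so the total is at most k·241 + (10 − k)·167.
This must reach 1842, so k·241 + (10 − k)·167 ≥ 1842, giving k ≥ 3.
Exactly 3 works: 3 values at 241 and 7 at 167 total 1892; lower one of the high values by 50 (still ≥ 168) to hit 1842.

3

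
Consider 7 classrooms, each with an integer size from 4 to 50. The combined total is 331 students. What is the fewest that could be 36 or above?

Each value short of 36 is at most 35, costing at least 50 − 35 = 15 against the maximum total of 350.
We can afford to lose at most 350 − 331 = 19, so at most ⌊19/15⌋ = 1 fall short, and at least 6 are ≥ 36.
Exactly 6 works: 6 values at 50 and 1 at 35 total 335; lower one of the high values by 4 (still ≥ 36) to hit 331.

6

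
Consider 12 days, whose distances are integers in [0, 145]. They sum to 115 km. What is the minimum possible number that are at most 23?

Let j be the number exceeding 23. Then the total is ≥ 24·j + 0·(12 − j) = 0 + 24j.
So 24j ≤ 115 and j ≤ 4; hence at least 12 − 4 = 8 are ≤ 23.
Exactly 8 works: 8 values at 0 and 4 at 24 total 96; raise one of the low values by 19 (still ≤ 23) to hit 115.

8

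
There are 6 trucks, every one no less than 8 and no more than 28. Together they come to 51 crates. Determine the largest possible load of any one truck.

11

To make one truck as large as possible, make the other 5 as small as possible.
The other 5 contribute at least 5 × 8 = 40, leaving at most 51 − 40 = 11.
Since 11 ≤ 28, this is achievable: one at 11 and 5 at 8.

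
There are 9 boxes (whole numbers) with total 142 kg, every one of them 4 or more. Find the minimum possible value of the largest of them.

16

The average is 142/9 > 15, so not all 9 can be 15 or less; the largest is ≥ 16.
Equality holds with 7 values of 16 and 2 values of 15.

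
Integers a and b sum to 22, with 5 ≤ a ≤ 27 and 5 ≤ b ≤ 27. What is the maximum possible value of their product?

ab = a(22 − a) is maximized when a is as near 22/2 as the bounds allow.
Taking a = 11 and b = 11 (both in [5, 27]) gives ab = 121.

121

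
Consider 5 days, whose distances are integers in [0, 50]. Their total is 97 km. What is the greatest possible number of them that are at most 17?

4

Suppose k of them are at most 17. Those contribute at most 17 each and the rest at most 50 each.
So the total is at most 17k + 50(5 − k) = 250 − 33k. This must still be ≥ 97, so k ≤ 4.
k = 4 is achieved by 4 values at 17 and 1 at 50, total 118; lower one of the 50's by 21 (still > 17) to reach 97.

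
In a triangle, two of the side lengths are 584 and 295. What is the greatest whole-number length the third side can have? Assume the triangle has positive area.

878

The third side must be less than 584 + 295 = 879.
The largest integer below 879 is 878.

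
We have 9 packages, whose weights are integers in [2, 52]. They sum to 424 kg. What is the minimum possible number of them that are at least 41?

6

Suppose at most 9 − j of them reach 41; then j values are ≤ 40 and the rest ≤ 52.
The total is then ≤ 40·j + 52·(9 − j) = 468 − 12j. For this to be ≥ 424 we need j ≤ 3, so at least 9 − 3 = 6 must reach 41.
Exactly 6 works: 6 values at 52 and 3 at 40 total 432; lower one of the high values by 8 (still ≥ 41) to hit 424.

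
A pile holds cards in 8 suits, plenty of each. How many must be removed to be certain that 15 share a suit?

In the worst case you draw 14 of each of the 8 suits: 8 × 14 = 112.
One more forces 15 of some suit, so 112 + 1 = 113.

113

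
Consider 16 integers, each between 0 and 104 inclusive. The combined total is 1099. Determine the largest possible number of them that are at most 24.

Suppose k of them are at most 24. Those contribute at most 24 each and the rest at most 104 each.
So the total is at most 24k + 104(16 − k) = 1664 − 80k. This must still be ≥ 1099, so k ≤ 7.
k = 7 is achieved by 7 values at 24 and 9 at 104, total 1104; lower one of the 104's by 5 (still > 24) to reach 1099.

7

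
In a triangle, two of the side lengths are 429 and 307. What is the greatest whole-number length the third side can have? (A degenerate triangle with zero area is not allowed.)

The third side must be less than 429 + 307 = 736.
The largest integer below 736 is 735.

735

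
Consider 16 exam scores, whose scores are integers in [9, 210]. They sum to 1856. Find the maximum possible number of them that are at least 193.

9

With k values at 193 or above and the rest at least 9, the sum is at least 144 + 184k.
Since the sum is 1856, we need 184k ≤ 1712, i.e. k ≤ 9.
k = 9 is achieved by 9 values at 193 and 7 at 9, total 1800; add 56 to one value (staying below 193) to reach 1856.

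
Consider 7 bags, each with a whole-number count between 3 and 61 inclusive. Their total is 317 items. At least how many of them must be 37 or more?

If only k of them are at least 37, the other 7 − k are at most 36, so the total is at most k·61 + (7 − k)·36.
This must reach 317, so k·61 + (7 − k)·36 ≥ 317, giving k ≥ 3.
Exactly 3 works: 3 values at 61 and 4 at 36 total 327; lower one of the high values by 10 (still ≥ 37) to hit 317.

3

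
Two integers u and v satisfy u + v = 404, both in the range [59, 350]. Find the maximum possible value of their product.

40804

uv = u(404 − u) is maximized when u is as near 404/2 as the bounds allow.
Taking u = 202 and v = 202 (both in [59, 350]) gives uv = 40804.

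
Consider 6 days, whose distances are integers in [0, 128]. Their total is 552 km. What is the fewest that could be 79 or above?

2

If only k of them are at least 79, the other 6 − k are at most 78, so the total is at most k·128 + (6 − k)·78.
This must reach 552, so k·128 + (6 − k)·78 ≥ 552, giving k ≥ 2.
Exactly 2 works: 2 values at 128 and 4 at 78 total 568; lower one of the high values by 16 (still ≥ 79) to hit 552.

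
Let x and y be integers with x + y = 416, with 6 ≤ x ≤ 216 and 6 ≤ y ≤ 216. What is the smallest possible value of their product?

xy = x(416 − x) is concave in x, so over [200, 216] it is minimized at an endpoint.
At the endpoint x = 200, y = 416 − 200 = 216, so xy = 200 × 216 = 43200.

43200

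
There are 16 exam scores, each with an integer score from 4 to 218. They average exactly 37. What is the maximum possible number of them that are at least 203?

2

The total is 16 × 37 = 592.
With k values at 203 or above and the rest at least 4, the sum is at least 64 + 199k.
Since the sum is 592, we need 199k ≤ 528, i.e. k ≤ 2.
k = 2 is achieved by 2 values at 203 and 14 at 4, total 462; add 130 to one value (staying below 203) to reach 592.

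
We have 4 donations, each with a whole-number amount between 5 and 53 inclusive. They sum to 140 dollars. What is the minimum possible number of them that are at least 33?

If only k of them are at least 33, the other 4 − k are at most 32, so the total is at most k·53 + (4 − k)·32.
This must reach 140, so k·53 + (4 − k)·32 ≥ 140, giving k ≥ 1.
Exactly 1 works: 1 value at 53 and 3 at 32 total 149; lower one of the high values by 9 (still ≥ 33) to hit 140.

1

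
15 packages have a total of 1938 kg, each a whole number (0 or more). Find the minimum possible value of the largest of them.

The average is 1938/15 > 129, so not all 15 can be 129 or less; the largest is ≥ 130.
Equality holds with 3 values of 130 and 12 values of 129.

130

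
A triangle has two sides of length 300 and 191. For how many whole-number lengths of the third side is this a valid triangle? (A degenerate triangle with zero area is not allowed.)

381

The triangle inequality gives |300 − 191| < c < 300 + 191, i.e. 109 < c < 491.
So c can be any integer from 110 to 490: 381 values.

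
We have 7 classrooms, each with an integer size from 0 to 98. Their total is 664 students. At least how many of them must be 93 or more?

4

Suppose at most 7 − j of them reach 93; then j values are ≤ 92 and the rest ≤ 98.
The total is then ≤ 92·j + 98·(7 − j) = 686 − 6j. For this to be ≥ 664 we need j ≤ 3, so at least 7 − 3 = 4 must reach 93.
Exactly 4 works: 4 values at 98 and 3 at 92 total 668; lower one of the high values by 4 (still ≥ 93) to hit 664.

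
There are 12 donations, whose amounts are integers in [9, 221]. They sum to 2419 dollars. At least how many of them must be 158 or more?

9

Each value short of 158 is at most 157, costing at least 221 − 157 = 64 against the maximum total of 2652.
We can afford to lose at most 2652 − 2419 = 233, so at most ⌊233/64⌋ = 3 fall short, and at least 9 are ≥ 158.
Exactly 9 works: 9 values at 221 and 3 at 157 total 2460; lower one of the high values by 41 (still ≥ 158) to hit 2419.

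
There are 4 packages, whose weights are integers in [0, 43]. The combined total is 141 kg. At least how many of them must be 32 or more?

If only k of them are at least 32, the other 4 − k are at most 31, so the total is at most k·43 + (4 − k)·31.
This must reach 141, so k·43 + (4 − k)·31 ≥ 141, giving k ≥ 2.
Exactly 2 works: 2 values at 43 and 2 at 31 total 148; lower one of the high values by 7 (still ≥ 32) to hit 141.

2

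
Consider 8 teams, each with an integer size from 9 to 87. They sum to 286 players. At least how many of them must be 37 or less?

Each value above 37 is at least 38, contributing at least 38 − 9 = 29 above the floor 9.
The sum exceeds the floor total 72 by 214, so at most ⌊214/29⌋ = 7 exceed 37, and at least 1 are ≤ 37.
Exactly 1 works: 1 value at 9 and 7 at 38 total 275; raise one of the low values by 11 (still ≤ 37) to hit 286.

1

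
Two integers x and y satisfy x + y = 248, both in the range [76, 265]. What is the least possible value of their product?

13072

For a fixed sum, xy is smallest when x and y are as far apart as possible.
At the endpoint x = 76, y = 248 − 76 = 172, so xy = 76 × 172 = 13072.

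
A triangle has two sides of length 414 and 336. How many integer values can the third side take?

671

The triangle inequality gives |414 − 336| < c < 414 + 336, i.e. 78 < c < 750.
So c can be any integer from 79 to 749: 671 values.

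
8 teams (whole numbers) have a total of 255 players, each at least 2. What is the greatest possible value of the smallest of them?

If every one of the 8 were at least 32, the total would be at least 8 × 32 = 256 > 255.
Achievable: 1 of them at 31 and 7 at 32 total 255.

31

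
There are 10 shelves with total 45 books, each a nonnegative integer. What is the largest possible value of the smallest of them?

4

If every one of the 10 were at least 5, the total would be at least 10 × 5 = 50 > 45.
Equality holds with 5 values of 4 and 5 values of 5.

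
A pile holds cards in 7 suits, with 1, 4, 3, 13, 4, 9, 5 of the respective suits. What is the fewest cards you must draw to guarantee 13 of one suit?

39

In the worst case you take as many as possible of each suit without reaching 13: 1 + 4 + 3 + 12 + 4 + 9 + 5 = 38.
The next one must give 13 of some suit, so 38 + 1 = 39.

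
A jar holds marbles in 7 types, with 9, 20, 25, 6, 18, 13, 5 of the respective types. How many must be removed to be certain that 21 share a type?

In the worst case you take as many as possible of each type without reaching 21: 9 + 20 + 20 + 6 + 18 + 13 + 5 = 91.
The next one must give 21 of some type, so 91 + 1 = 92.

92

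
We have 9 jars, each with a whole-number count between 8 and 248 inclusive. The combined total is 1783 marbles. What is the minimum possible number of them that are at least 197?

1

Each value short of 197 is at most 196, costing at least 248 − 196 = 52 against the maximum total of 2232.
We can afford to lose at most 2232 − 1783 = 449, so at most ⌊449/52⌋ = 8 fall short, and at least 1 are ≥ 197.
Exactly 1 works: 1 value at 248 and 8 at 196 total 1816; lower one of the high values by 33 (still ≥ 197) to hit 1783.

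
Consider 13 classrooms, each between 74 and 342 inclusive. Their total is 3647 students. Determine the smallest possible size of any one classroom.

Minimizing one value means maximizing the remaining 12.
The other 12 can take up 12 × 342 = 4104 ≥ 3647 − 74, so one classroom can sit at its floor of 74.
Achievable: one at 74 and the other 12 totalling 3573, which fits since 12 × 74 ≤ 3573 ≤ 12 × 342.

74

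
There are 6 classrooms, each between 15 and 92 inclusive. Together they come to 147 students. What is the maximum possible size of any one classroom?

Maximizing one value means minimizing the remaining 5.
The other 5 contribute at least 5 × 15 = 75, leaving at most 147 − 75 = 72.
Since 72 ≤ 92, this is achievable: one at 72 and 5 at 15.

72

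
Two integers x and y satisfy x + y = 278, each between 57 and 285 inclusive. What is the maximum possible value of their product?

For a fixed sum, the product xy is largest when x and y are as close as possible.
Taking x = 139 and y = 139 (both in [57, 285]) gives xy = 19321.

19321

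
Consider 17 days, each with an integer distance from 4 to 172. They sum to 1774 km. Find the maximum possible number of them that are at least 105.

16

With k values at 105 or above and the rest at least 4, the sum is at least 68 + 101k.
Since the sum is 1774, we need 101k ≤ 1706, i.e. k ≤ 16.
k = 16 is achieved by 16 values at 105 and 1 at 4, total 1684; add 90 to one value (staying below 105) to reach 1774.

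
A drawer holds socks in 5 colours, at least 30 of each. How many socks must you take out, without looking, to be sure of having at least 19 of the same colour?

You could draw 18 of every colour without reaching 19 of any — 90 in all.
One more forces 19 of some colour, so 90 + 1 = 91.

91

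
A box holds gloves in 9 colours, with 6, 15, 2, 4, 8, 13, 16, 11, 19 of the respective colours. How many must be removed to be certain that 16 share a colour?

90

In the worst case you take as many as possible of each colour without reaching 16: 6 + 15 + 2 + 4 + 8 + 13 + 15 + 11 + 15 = 89.
The next one must give 16 of some colour, so 89 + 1 = 90.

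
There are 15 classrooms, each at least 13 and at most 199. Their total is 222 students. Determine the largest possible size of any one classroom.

To make one classroom as large as possible, make the other 14 as small as possible.
The other 14 contribute at least 14 × 13 = 182, leaving at most 222 − 182 = 40.
Since 40 ≤ 199, this is achievable: one at 40 and 14 at 13.

40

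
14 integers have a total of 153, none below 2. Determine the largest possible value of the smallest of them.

10

The 14 values sum to 153, so their minimum is at most ⌊153/14⌋ = 10.
Equality holds with 1 value of 10 and 13 values of 11.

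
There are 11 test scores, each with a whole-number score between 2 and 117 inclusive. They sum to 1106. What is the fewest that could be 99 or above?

2

If only k of them are at least 99, the other 11 − k are at most 98, so the total is at most k·117 + (11 − k)·98.
This must reach 1106, so k·117 + (11 − k)·98 ≥ 1106, giving k ≥ 2.
Exactly 2 works: 2 values at 117 and 9 at 98 total 1116; lower one of the high values by 10 (still ≥ 99) to hit 1106.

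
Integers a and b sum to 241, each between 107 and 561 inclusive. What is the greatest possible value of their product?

14520

With a + b fixed, ab peaks when the two are closest together.
Taking a = 120 and b = 121 (both in [107, 561]) gives ab = 14520.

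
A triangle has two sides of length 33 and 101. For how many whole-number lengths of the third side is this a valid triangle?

65

The triangle inequality gives |33 − 101| < c < 33 + 101, i.e. 68 < c < 134.
So c can be any integer from 69 to 133: 65 values.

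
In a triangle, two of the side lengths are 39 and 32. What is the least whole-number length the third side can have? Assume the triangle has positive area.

8

The third side must exceed |39 − 32| = 7.
The smallest integer above 7 is 8.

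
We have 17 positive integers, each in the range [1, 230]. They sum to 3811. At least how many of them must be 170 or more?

16

Each value short of 170 is at most 169, costing at least 230 − 169 = 61 against the maximum total of 3910.
We can afford to lose at most 3910 − 3811 = 99, so at most ⌊99/61⌋ = 1 fall short, and at least 16 are ≥ 170.
Exactly 16 works: 16 values at 230 and 1 at 169 total 3849; lower one of the high values by 38 (still ≥ 170) to hit 3811.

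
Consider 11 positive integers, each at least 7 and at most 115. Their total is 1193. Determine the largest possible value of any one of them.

115

To make one integer as large as possible, make the other 10 as small as possible.
The other 10 contribute at least 10 × 7 = 70, leaving at most 1193 − 70 = 1123.
But each integer is capped at 115, so the maximum is 115.
Achievable: one at 115 and the other 10 totalling 1078, which fits since 10 × 7 ≤ 1078 ≤ 10 × 115.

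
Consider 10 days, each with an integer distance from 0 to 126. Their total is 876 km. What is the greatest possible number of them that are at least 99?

If k of the values are ≥ 99, the total is ≥ 99k + 0(10 − k).
Setting 99k + 0(10 − k) ≤ 876 gives 99k ≤ 876, so k ≤ 8.
k = 8 is achieved by 8 values at 99 and 2 at 0, total 792; add 84 to one value (staying below 99) to reach 876.

8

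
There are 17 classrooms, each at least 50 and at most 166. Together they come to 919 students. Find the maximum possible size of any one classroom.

119

To make one classroom as large as possible, make the other 16 as small as possible.
The other 16 contribute at least 16 × 50 = 800, leaving at most 919 − 800 = 119.
Since 119 ≤ 166, this is achievable: one at 119 and 16 at 50.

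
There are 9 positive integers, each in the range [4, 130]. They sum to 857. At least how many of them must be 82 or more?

If only k of them are at least 82, the other 9 − k are at most 81, so the total is at most k·130 + (9 − k)·81.
This must reach 857, so k·130 + (9 − k)·81 ≥ 857, giving k ≥ 3.
Exactly 3 works: 3 values at 130 and 6 at 81 total 876; lower one of the high values by 19 (still ≥ 82) to hit 857.

3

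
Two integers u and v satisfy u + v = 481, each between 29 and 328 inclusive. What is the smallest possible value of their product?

50184

Since u + v is fixed, pushing one of them to its bound minimizes the product.
At the endpoint u = 153, v = 481 − 153 = 328, so uv = 153 × 328 = 50184.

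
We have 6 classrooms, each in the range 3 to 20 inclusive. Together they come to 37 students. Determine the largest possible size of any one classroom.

20

Maximizing one value means minimizing the remaining 5.
The other 5 contribute at least 5 × 3 = 15, leaving at most 37 − 15 = 22.
But each classroom is capped at 20, so the maximum is 20.
Achievable: one at 20 and the other 5 totalling 17, which fits since 5 × 3 ≤ 17 ≤ 5 × 20.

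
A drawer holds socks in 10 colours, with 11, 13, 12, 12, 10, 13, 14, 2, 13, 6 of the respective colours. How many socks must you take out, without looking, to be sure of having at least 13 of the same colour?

102

In the worst case you take as many as possible of each colour without reaching 13: 11 + 12 + 12 + 12 + 10 + 12 + 12 + 2 + 12 + 6 = 101.
The next one must give 13 of some colour, so 101 + 1 = 102.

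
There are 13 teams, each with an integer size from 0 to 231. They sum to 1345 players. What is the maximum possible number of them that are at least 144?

9

If k of the values are ≥ 144, the total is ≥ 144k + 0(13 − k).
Setting 144k + 0(13 − k) ≤ 1345 gives 144k ≤ 1345, so k ≤ 9.
k = 9 is achieved by 9 values at 144 and 4 at 0, total 1296; add 49 to one value (staying below 144) to reach 1345.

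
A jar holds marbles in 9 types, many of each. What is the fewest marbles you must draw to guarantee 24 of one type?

You could draw 23 of every type without reaching 24 of any — 207 in all.
One more forces 24 of some type, so 207 + 1 = 208.

208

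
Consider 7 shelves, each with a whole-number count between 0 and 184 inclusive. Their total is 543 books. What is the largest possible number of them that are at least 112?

4

Suppose k of them are at least 112. Those contribute at least 112 each and the other 7 − k at least 0 each.
So the total is at least 112k + 0(7 − k) = 0 + 112k. This must be ≤ 543, giving k ≤ 4.
k = 4 is achieved by 4 values at 112 and 3 at 0, total 448; add 95 to one value (staying below 112) to reach 543.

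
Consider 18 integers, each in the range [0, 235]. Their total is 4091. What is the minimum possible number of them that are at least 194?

If only k of them are at least 194, the other 18 − k are at most 193, so the total is at most k·235 + (18 − k)·193.
This must reach 4091, so k·235 + (18 − k)·193 ≥ 4091, giving k ≥ 15.
Exactly 15 works: 15 values at 235 and 3 at 193 total 4104; lower one of the high values by 13 (still ≥ 194) to hit 4091.

15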